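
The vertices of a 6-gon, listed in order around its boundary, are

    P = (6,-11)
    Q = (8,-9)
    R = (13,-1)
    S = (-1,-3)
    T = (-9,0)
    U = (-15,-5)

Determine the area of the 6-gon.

Σ = (34) + (109) + (-40) + (-27) + (45) + (195) = 316
Area = |Σ|/2 = 158.

158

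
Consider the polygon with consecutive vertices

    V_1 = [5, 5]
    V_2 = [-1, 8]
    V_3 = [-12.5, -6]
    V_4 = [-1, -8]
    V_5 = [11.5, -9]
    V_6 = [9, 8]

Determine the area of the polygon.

Σ = (45) + (106) + (94) + (101) + (173) + (5) = 524
Area = |Σ|/2 = 262.

262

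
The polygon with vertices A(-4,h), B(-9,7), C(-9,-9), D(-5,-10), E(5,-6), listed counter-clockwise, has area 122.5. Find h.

2

The doubled signed area Σ (x_i y_{i+1} − x_{i+1} y_i) is linear in h.
With h=0 it equals 217; the coefficient of h is 14 (from the two edges through A).
So 14·h + 217 = 2·122.5 = 245 ⇒ h = 2.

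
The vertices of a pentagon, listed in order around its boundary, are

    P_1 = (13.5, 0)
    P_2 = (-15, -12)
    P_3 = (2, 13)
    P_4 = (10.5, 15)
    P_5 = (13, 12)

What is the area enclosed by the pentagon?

Apply the shoelace (surveyor's) formula: 2A = Σ (x_i·y_{i+1} − x_{i+1}·y_i), indices taken mod 5.
P_1→P_2: (13.5)(-12) − (-15)(0) = -162
P_2→P_3: (-15)(13) − (2)(-12) = -171
P_3→P_4: (2)(15) − (10.5)(13) = -106.5
P_4→P_5: (10.5)(12) − (13)(15) = -69
P_5→P_1: (13)(0) − (13.5)(12) = -162
Σ = -670.5
Area = |Σ|/2 = 335.25.

335.25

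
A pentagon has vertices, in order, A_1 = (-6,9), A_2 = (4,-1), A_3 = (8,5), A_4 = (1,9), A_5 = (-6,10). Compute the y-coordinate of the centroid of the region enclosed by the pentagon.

Apply the surveyor's formula. First the cross-terms c_i = x_i·y_{i+1} − x_{i+1}·y_i:
  -30, 28, 67, 64, 6  ⇒  2A = 135, A = 67.5.
Then Σ (y_i + y_{i+1})·c_i = 2140, so ȳ = 2140 / (6·67.5) = 428/81.

428/81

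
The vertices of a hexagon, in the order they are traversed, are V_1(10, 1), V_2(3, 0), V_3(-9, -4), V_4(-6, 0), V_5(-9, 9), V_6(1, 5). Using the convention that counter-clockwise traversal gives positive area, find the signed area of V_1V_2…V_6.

Apply the shoelace formula: 2A = Σ (x_i·y_{i+1} − x_{i+1}·y_i), indices taken mod 6.
Σ = (-3) + (-12) + (-24) + (-54) + (-54) + (-49) = -196
Signed area = Σ/2 = -98 (negative ⇒ clockwise traversal).

-98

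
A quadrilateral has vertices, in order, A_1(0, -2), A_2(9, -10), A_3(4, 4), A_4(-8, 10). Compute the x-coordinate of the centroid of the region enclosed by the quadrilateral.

Apply Gauss's area formula. First the cross-terms c_i = x_i·y_{i+1} − x_{i+1}·y_i:
  18, 76, 72, 16  ⇒  2A = 182, A = 91.
Then Σ (x_i + x_{i+1})·c_i = 734, so x̄ = 734 / (6·91) = 367/273.

367/273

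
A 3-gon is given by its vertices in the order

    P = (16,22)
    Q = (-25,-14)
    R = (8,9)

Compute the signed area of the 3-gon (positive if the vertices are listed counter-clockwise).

Σ = (326) + (-113) + (32) = 245
Signed area = Σ/2 = 122.5 (positive ⇒ counter-clockwise traversal).

122.5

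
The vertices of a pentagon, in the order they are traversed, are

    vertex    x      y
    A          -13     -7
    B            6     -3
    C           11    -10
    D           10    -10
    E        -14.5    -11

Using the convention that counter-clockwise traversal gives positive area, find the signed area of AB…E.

Apply the shoelace formula: 2A = Σ (x_i·y_{i+1} − x_{i+1}·y_i), indices taken mod 5.
Σ = (81) + (-27) + (-10) + (-255) + (-41.5) = -252.5
Signed area = Σ/2 = -126.25 (negative ⇒ clockwise traversal).

-126.25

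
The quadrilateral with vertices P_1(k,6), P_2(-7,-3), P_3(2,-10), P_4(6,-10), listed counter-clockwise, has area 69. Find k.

-8

The doubled signed area Σ (x_i y_{i+1} − x_{i+1} y_i) is linear in k.
With k=0 it equals 194; the coefficient of k is 7 (from the two edges through P_1).
So 7·k + 194 = 2·69 = 138 ⇒ k = -8.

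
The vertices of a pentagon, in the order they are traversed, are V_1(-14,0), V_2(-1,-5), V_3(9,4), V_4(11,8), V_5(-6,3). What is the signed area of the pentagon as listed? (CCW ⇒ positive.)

131

V_1→V_2: (-14)(-5) − (-1)(0) = 70
V_2→V_3: (-1)(4) − (9)(-5) = 41
V_3→V_4: (9)(8) − (11)(4) = 28
V_4→V_5: (11)(3) − (-6)(8) = 81
V_5→V_1: (-6)(0) − (-14)(3) = 42
Σ = 262
Signed area = Σ/2 = 131 (positive ⇒ counter-clockwise traversal).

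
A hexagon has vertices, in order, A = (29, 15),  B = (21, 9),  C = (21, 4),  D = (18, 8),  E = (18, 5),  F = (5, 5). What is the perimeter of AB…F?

62

|AB| = √((-8)² + (-6)²) = √100 = 10
|BC| = √((0)² + (-5)²) = √25 = 5
|CD| = √((-3)² + (4)²) = √25 = 5
|DE| = √((0)² + (-3)²) = √9 = 3
|EF| = √((-13)² + (0)²) = √169 = 13
|FA| = √((24)² + (10)²) = √676 = 26
Perimeter = 10 + 5 + 5 + 3 + 13 + 26 = 62.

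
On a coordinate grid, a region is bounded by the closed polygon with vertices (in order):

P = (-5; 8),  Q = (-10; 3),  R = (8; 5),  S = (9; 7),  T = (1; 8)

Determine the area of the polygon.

57.5

Apply the shoelace formula: 2A = Σ (x_i·y_{i+1} − x_{i+1}·y_i), indices taken mod 5.
P→Q: (-5)(3) − (-10)(8) = 65
Q→R: (-10)(5) − (8)(3) = -74
R→S: (8)(7) − (9)(5) = 11
S→T: (9)(8) − (1)(7) = 65
T→P: (1)(8) − (-5)(8) = 48
Σ = 115
Area = |Σ|/2 = 57.5.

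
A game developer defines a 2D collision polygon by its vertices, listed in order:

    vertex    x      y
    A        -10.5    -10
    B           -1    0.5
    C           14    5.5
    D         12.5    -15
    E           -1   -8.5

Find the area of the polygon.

253.5

A→B: (-10.5)(0.5) − (-1)(-10) = -15.25
B→C: (-1)(5.5) − (14)(0.5) = -12.5
C→D: (14)(-15) − (12.5)(5.5) = -278.75
D→E: (12.5)(-8.5) − (-1)(-15) = -121.25
E→A: (-1)(-10) − (-10.5)(-8.5) = -79.25
Σ = -507
Area = |Σ|/2 = 253.5.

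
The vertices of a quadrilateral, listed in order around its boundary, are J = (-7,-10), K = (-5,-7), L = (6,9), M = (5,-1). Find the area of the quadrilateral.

Apply the surveyor's formula: 2A = Σ (x_i·y_{i+1} − x_{i+1}·y_i), indices taken mod 4.
Σ = (-1) + (-3) + (-51) + (-57) = -112
Area = |Σ|/2 = 56.

56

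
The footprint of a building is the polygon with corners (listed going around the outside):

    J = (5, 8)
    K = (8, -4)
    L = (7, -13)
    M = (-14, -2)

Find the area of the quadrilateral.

Σ = (-84) + (-76) + (-196) + (-102) = -458
Area = |Σ|/2 = 229.

229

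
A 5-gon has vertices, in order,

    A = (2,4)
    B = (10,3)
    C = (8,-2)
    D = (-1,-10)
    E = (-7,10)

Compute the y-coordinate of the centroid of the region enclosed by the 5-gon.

Apply the shoelace formula. First the cross-terms c_i = x_i·y_{i+1} − x_{i+1}·y_i:
  -34, -44, -82, -80, -48  ⇒  2A = -288, A = -144.
Then Σ (y_i + y_{i+1})·c_i = 30, so ȳ = 30 / (6·(-144)) = -5/144.

-5/144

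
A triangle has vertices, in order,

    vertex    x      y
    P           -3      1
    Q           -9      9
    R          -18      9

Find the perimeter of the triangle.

36

|PQ| = √((-6)² + (8)²) = √100 = 10
|QR| = √((-9)² + (0)²) = √81 = 9
|RP| = √((15)² + (-8)²) = √289 = 17
Perimeter = 10 + 9 + 17 = 36.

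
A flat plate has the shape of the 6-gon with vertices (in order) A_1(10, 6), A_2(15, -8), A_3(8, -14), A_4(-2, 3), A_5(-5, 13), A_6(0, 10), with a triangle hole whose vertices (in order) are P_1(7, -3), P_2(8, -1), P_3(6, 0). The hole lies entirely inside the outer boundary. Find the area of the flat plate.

Outer boundary:
Apply the surveyor's formula: 2A = Σ (x_i·y_{i+1} − x_{i+1}·y_i), indices taken mod 6.
A_1→A_2: (10)(-8) − (15)(6) = -170
A_2→A_3: (15)(-14) − (8)(-8) = -146
A_3→A_4: (8)(3) − (-2)(-14) = -4
A_4→A_5: (-2)(13) − (-5)(3) = -11
A_5→A_6: (-5)(10) − (0)(13) = -50
A_6→A_1: (0)(6) − (10)(10) = -100
Σ = -481
Area = |Σ|/2 = 240.5.
Hole:
Apply Gauss's area formula: 2A = Σ (x_i·y_{i+1} − x_{i+1}·y_i), indices taken mod 3.
Cross-terms: 17, 6, -18  ⇒  Σ = 5
Area = |Σ|/2 = 2.5.
Net area = 240.5 − 2.5 = 238.

238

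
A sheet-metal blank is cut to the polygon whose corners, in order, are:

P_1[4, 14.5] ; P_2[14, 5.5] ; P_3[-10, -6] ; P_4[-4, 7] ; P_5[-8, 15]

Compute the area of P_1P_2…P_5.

P_1→P_2: (4)(5.5) − (14)(14.5) = -181
P_2→P_3: (14)(-6) − (-10)(5.5) = -29
P_3→P_4: (-10)(7) − (-4)(-6) = -94
P_4→P_5: (-4)(15) − (-8)(7) = -4
P_5→P_1: (-8)(14.5) − (4)(15) = -176
Σ = -484
Area = |Σ|/2 = 242.

242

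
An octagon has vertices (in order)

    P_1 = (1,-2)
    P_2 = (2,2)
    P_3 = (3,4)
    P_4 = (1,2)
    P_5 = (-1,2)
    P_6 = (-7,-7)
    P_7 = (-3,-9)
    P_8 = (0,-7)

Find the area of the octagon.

52.5

Apply the shoelace (surveyor's) formula: 2A = Σ (x_i·y_{i+1} − x_{i+1}·y_i), indices taken mod 8.
Cross-terms: 6, 2, 2, 4, 21, 42, 21, 7  ⇒  Σ = 105
Area = |Σ|/2 = 52.5.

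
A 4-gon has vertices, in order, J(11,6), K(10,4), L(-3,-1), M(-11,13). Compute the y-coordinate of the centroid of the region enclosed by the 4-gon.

75/13

Apply Gauss's area formula. First the cross-terms c_i = x_i·y_{i+1} − x_{i+1}·y_i:
  -16, 2, -50, -209  ⇒  2A = -273, A = -136.5.
Then Σ (y_i + y_{i+1})·c_i = -4725, so ȳ = -4725 / (6·(-136.5)) = 75/13.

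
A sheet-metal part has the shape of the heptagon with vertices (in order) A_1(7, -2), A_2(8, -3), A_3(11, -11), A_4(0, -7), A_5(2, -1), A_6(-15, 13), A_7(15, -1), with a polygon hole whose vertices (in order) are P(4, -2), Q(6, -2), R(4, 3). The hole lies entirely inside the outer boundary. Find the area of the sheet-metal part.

Outer boundary:
Apply Gauss's area formula: 2A = Σ (x_i·y_{i+1} − x_{i+1}·y_i), indices taken mod 7.
Σ = (-5) + (-55) + (-77) + (14) + (11) + (-180) + (-23) = -315
Area = |Σ|/2 = 157.5.
Hole:
Apply Gauss's area formula: 2A = Σ (x_i·y_{i+1} − x_{i+1}·y_i), indices taken mod 3.
P→Q: (4)(-2) − (6)(-2) = 4
Q→R: (6)(3) − (4)(-2) = 26
R→P: (4)(-2) − (4)(3) = -20
Σ = 10
Area = |Σ|/2 = 5.
Net area = 157.5 − 5 = 152.5.

152.5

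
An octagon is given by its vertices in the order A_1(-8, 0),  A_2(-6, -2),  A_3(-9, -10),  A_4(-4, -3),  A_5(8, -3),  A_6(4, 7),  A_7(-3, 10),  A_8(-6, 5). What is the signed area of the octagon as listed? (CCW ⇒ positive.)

Σ = (16) + (42) + (-13) + (36) + (68) + (61) + (45) + (40) = 295
Signed area = Σ/2 = 147.5 (positive ⇒ counter-clockwise traversal).

147.5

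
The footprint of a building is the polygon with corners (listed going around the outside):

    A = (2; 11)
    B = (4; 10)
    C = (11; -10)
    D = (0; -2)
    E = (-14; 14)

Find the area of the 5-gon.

Apply the shoelace (surveyor's) formula: 2A = Σ (x_i·y_{i+1} − x_{i+1}·y_i), indices taken mod 5.
Σ = (-24) + (-150) + (-22) + (-28) + (-182) = -406
Area = |Σ|/2 = 203.

203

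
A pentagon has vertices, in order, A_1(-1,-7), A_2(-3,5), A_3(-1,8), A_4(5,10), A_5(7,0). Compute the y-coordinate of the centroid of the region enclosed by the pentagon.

242/107

Apply Gauss's area formula. First the cross-terms c_i = x_i·y_{i+1} − x_{i+1}·y_i:
  -26, -19, -50, -70, -49  ⇒  2A = -214, A = -107.
Then Σ (y_i + y_{i+1})·c_i = -1452, so ȳ = -1452 / (6·(-107)) = 242/107.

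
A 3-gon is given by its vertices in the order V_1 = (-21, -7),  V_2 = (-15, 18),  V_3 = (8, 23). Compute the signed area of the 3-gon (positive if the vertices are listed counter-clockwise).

-272.5

Σ = (-483) + (-489) + (427) = -545
Signed area = Σ/2 = -272.5 (negative ⇒ clockwise traversal).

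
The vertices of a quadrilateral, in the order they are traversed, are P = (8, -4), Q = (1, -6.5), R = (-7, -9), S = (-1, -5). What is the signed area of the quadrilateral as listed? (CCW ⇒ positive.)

Apply Gauss's area formula: 2A = Σ (x_i·y_{i+1} − x_{i+1}·y_i), indices taken mod 4.
P→Q: (8)(-6.5) − (1)(-4) = -48
Q→R: (1)(-9) − (-7)(-6.5) = -54.5
R→S: (-7)(-5) − (-1)(-9) = 26
S→P: (-1)(-4) − (8)(-5) = 44
Σ = -32.5
Signed area = Σ/2 = -16.25 (negative ⇒ clockwise traversal).

-16.25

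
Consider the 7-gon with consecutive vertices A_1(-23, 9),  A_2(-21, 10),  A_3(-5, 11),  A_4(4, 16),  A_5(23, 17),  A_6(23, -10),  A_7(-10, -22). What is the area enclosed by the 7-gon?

1234.5

Σ = (-41) + (-181) + (-124) + (-300) + (-621) + (-606) + (-596) = -2469
Area = |Σ|/2 = 1234.5.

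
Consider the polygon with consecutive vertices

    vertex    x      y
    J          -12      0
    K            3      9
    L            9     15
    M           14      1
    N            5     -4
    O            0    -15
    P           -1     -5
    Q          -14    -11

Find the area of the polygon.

Σ = (-108) + (-36) + (-201) + (-61) + (-75) + (-15) + (-59) + (-132) = -687
Area = |Σ|/2 = 343.5.

343.5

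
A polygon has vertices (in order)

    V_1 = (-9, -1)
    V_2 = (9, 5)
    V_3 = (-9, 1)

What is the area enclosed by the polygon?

18

Σ = (-36) + (54) + (18) = 36
Area = |Σ|/2 = 18.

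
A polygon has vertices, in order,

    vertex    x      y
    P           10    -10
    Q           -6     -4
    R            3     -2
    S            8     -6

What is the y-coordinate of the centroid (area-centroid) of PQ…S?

-796/147

Apply Gauss's area formula. First the cross-terms c_i = x_i·y_{i+1} − x_{i+1}·y_i:
  -100, 24, -2, -20  ⇒  2A = -98, A = -49.
Then Σ (y_i + y_{i+1})·c_i = 1592, so ȳ = 1592 / (6·(-49)) = -796/147.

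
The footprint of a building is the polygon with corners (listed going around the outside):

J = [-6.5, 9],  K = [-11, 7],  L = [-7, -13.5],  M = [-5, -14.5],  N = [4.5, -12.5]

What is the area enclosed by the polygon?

Apply the surveyor's formula: 2A = Σ (x_i·y_{i+1} − x_{i+1}·y_i), indices taken mod 5.
Cross-terms: 53.5, 197.5, 34, 127.75, -40.75  ⇒  Σ = 372
Area = |Σ|/2 = 186.

186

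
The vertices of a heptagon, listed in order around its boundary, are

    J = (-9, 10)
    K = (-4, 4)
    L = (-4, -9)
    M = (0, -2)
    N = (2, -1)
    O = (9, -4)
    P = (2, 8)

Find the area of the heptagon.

Σ = (4) + (52) + (8) + (4) + (1) + (80) + (92) = 241
Area = |Σ|/2 = 120.5.

120.5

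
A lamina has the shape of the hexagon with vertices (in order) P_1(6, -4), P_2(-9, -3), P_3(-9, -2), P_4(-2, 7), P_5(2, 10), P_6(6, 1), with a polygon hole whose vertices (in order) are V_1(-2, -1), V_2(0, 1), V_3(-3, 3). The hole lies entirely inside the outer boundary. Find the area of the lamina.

Outer boundary:
Apply the shoelace formula: 2A = Σ (x_i·y_{i+1} − x_{i+1}·y_i), indices taken mod 6.
Cross-terms: -54, -9, -67, -34, -58, -30  ⇒  Σ = -252
Area = |Σ|/2 = 126.
Hole:
Cross-terms: -2, 3, 9  ⇒  Σ = 10
Area = |Σ|/2 = 5.
Net area = 126 − 5 = 121.

121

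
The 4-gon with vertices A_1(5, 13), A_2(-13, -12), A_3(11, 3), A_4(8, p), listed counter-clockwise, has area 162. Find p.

The doubled signed area Σ (x_i y_{i+1} − x_{i+1} y_i) is linear in p.
With p=0 it equals 282; the coefficient of p is 6 (from the two edges through A_4).
So 6·p + 282 = 2·162 = 324 ⇒ p = 7.

7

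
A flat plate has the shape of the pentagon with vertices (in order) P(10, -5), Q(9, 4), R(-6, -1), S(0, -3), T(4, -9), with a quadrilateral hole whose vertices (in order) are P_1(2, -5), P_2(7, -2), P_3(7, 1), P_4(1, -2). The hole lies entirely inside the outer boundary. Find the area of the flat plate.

Outer boundary:
Apply the shoelace (surveyor's) formula: 2A = Σ (x_i·y_{i+1} − x_{i+1}·y_i), indices taken mod 5.
Σ = (85) + (15) + (18) + (12) + (70) = 200
Area = |Σ|/2 = 100.
Hole:
Σ = (31) + (21) + (-15) + (-1) = 36
Area = |Σ|/2 = 18.
Net area = 100 − 18 = 82.

82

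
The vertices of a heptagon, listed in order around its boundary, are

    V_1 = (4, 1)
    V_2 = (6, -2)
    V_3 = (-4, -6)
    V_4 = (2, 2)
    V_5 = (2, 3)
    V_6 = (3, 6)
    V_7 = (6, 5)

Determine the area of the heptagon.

42

Σ = (-14) + (-44) + (4) + (2) + (3) + (-21) + (-14) = -84
Area = |Σ|/2 = 42.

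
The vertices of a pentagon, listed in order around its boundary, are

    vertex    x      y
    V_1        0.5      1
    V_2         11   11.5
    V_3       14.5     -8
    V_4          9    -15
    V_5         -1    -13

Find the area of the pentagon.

266

Apply Gauss's area formula: 2A = Σ (x_i·y_{i+1} − x_{i+1}·y_i), indices taken mod 5.
Σ = (-5.25) + (-254.75) + (-145.5) + (-132) + (5.5) = -532
Area = |Σ|/2 = 266.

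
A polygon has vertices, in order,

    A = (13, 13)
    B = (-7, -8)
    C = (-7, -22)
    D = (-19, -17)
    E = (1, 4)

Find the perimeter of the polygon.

|AB| = √((-20)² + (-21)²) = √841 = 29
|BC| = √((0)² + (-14)²) = √196 = 14
|CD| = √((-12)² + (5)²) = √169 = 13
|DE| = √((20)² + (21)²) = √841 = 29
|EA| = √((12)² + (9)²) = √225 = 15
Perimeter = 29 + 14 + 13 + 29 + 15 = 100.

100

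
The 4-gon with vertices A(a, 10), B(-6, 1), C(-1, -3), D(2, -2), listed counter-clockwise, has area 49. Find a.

-3

Write out the shoelace sum; only the two edges meeting at A involve a:
2·Area = [(2·10 − a·(-2)) + (a·1 − (-6)·10)] + 27
       = 3·a + 107 = 98
⇒ a = -3.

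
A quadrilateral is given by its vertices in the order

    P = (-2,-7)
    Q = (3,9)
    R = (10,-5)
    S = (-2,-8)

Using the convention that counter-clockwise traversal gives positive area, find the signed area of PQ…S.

-97

Apply Gauss's area formula: 2A = Σ (x_i·y_{i+1} − x_{i+1}·y_i), indices taken mod 4.
Σ = (3) + (-105) + (-90) + (-2) = -194
Signed area = Σ/2 = -97 (negative ⇒ clockwise traversal).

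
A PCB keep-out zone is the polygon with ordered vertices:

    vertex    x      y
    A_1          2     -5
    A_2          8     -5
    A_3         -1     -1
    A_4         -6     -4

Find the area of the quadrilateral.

Σ = (30) + (-13) + (-2) + (38) = 53
Area = |Σ|/2 = 26.5.

26.5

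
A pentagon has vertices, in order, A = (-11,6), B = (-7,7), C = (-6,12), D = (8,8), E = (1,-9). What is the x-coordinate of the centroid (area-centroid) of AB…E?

-183/197

Apply the surveyor's formula. First the cross-terms c_i = x_i·y_{i+1} − x_{i+1}·y_i:
  -35, -42, -144, -80, -93  ⇒  2A = -394, A = -197.
Then Σ (x_i + x_{i+1})·c_i = 1098, so x̄ = 1098 / (6·(-197)) = -183/197.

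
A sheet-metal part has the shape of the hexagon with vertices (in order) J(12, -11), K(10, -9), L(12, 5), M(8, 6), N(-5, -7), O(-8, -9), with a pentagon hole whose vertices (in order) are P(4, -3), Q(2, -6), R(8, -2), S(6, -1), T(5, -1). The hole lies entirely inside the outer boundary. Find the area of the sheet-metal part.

166.5

Outer boundary:
Apply Gauss's area formula: 2A = Σ (x_i·y_{i+1} − x_{i+1}·y_i), indices taken mod 6.
J→K: (12)(-9) − (10)(-11) = 2
K→L: (10)(5) − (12)(-9) = 158
L→M: (12)(6) − (8)(5) = 32
M→N: (8)(-7) − (-5)(6) = -26
N→O: (-5)(-9) − (-8)(-7) = -11
O→J: (-8)(-11) − (12)(-9) = 196
Σ = 351
Area = |Σ|/2 = 175.5.
Hole:
Apply the surveyor's formula: 2A = Σ (x_i·y_{i+1} − x_{i+1}·y_i), indices taken mod 5.
Σ = (-18) + (44) + (4) + (-1) + (-11) = 18
Area = |Σ|/2 = 9.
Net area = 175.5 − 9 = 166.5.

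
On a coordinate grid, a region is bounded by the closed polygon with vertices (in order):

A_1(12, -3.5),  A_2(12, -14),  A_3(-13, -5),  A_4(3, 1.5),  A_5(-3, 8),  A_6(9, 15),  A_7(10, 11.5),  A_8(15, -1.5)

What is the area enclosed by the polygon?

364.75

Apply the shoelace (surveyor's) formula: 2A = Σ (x_i·y_{i+1} − x_{i+1}·y_i), indices taken mod 8.
Cross-terms: -126, -242, -4.5, 28.5, -117, -46.5, -187.5, -34.5  ⇒  Σ = -729.5
Area = |Σ|/2 = 364.75.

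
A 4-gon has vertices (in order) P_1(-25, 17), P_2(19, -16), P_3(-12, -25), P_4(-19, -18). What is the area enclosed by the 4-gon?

Apply the surveyor's formula: 2A = Σ (x_i·y_{i+1} − x_{i+1}·y_i), indices taken mod 4.
Cross-terms: 77, -667, -259, -773  ⇒  Σ = -1622
Area = |Σ|/2 = 811.

811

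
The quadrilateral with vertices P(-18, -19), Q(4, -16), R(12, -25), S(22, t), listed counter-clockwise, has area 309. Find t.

Write out the shoelace sum; only the two edges meeting at S involve t:
2·Area = [(12·t − 22·(-25)) + (22·(-19) − (-18)·t)] + 456
       = 30·t + 588 = 618
⇒ t = 1.

1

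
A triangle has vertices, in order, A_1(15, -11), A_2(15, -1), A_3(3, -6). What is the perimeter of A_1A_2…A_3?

36

|A_1A_2| = √((0)² + (10)²) = √100 = 10
|A_2A_3| = √((-12)² + (-5)²) = √169 = 13
|A_3A_1| = √((12)² + (-5)²) = √169 = 13
Perimeter = 10 + 13 + 13 = 36.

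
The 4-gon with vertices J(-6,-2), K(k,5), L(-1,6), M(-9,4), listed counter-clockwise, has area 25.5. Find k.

Write out the shoelace sum; only the two edges meeting at K involve k:
2·Area = [((-6)·5 − k·(-2)) + (k·6 − (-1)·5)] + 92
       = 8·k + 67 = 51
⇒ k = -2.

-2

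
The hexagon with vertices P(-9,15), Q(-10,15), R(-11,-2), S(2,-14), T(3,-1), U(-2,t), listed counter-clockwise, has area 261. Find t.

13

The doubled signed area Σ (x_i y_{i+1} − x_{i+1} y_i) is linear in t.
With t=0 it equals 366; the coefficient of t is 12 (from the two edges through U).
So 12·t + 366 = 2·261 = 522 ⇒ t = 13.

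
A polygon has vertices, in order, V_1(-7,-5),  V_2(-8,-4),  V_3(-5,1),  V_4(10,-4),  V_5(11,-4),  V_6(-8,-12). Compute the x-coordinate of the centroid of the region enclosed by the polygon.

-47/39

Apply the shoelace formula. First the cross-terms c_i = x_i·y_{i+1} − x_{i+1}·y_i:
  -12, -28, 10, 4, -164, -44  ⇒  2A = -234, A = -117.
Then Σ (x_i + x_{i+1})·c_i = 846, so x̄ = 846 / (6·(-117)) = -47/39.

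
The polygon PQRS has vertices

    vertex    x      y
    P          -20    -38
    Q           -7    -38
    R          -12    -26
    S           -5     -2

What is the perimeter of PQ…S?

90

|PQ| = √((13)² + (0)²) = √169 = 13
|QR| = √((-5)² + (12)²) = √169 = 13
|RS| = √((7)² + (24)²) = √625 = 25
|SP| = √((-15)² + (-36)²) = √1521 = 39
Perimeter = 13 + 13 + 25 + 39 = 90.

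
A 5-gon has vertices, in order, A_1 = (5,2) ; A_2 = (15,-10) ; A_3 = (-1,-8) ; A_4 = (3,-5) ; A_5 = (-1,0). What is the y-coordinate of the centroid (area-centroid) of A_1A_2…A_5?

Apply Gauss's area formula. First the cross-terms c_i = x_i·y_{i+1} − x_{i+1}·y_i:
  -80, -130, 29, -5, -2  ⇒  2A = -188, A = -94.
Then Σ (y_i + y_{i+1})·c_i = 2624, so ȳ = 2624 / (6·(-94)) = -656/141.

-656/141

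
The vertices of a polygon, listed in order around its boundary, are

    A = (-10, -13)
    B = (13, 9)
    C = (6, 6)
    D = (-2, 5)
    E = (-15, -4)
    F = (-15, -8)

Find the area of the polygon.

Σ = (79) + (24) + (42) + (83) + (60) + (115) = 403
Area = |Σ|/2 = 201.5.

201.5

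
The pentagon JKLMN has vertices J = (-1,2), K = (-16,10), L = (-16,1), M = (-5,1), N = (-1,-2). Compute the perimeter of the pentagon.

|JK| = √((-15)² + (8)²) = √289 = 17
|KL| = √((0)² + (-9)²) = √81 = 9
|LM| = √((11)² + (0)²) = √121 = 11
|MN| = √((4)² + (-3)²) = √25 = 5
|NJ| = √((0)² + (4)²) = √16 = 4
Perimeter = 17 + 9 + 11 + 5 + 4 = 46.

46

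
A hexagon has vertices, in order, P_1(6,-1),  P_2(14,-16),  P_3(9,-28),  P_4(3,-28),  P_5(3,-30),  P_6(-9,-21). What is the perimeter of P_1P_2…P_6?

|P_1P_2| = √((8)² + (-15)²) = √289 = 17
|P_2P_3| = √((-5)² + (-12)²) = √169 = 13
|P_3P_4| = √((-6)² + (0)²) = √36 = 6
|P_4P_5| = √((0)² + (-2)²) = √4 = 2
|P_5P_6| = √((-12)² + (9)²) = √225 = 15
|P_6P_1| = √((15)² + (20)²) = √625 = 25
Perimeter = 17 + 13 + 6 + 2 + 15 + 25 = 78.

78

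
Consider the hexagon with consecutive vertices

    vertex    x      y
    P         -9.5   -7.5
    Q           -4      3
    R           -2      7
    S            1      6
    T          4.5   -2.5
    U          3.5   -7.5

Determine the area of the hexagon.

Cross-terms: -58.5, -22, -19, -29.5, -25, -97.5  ⇒  Σ = -251.5
Area = |Σ|/2 = 125.75.

125.75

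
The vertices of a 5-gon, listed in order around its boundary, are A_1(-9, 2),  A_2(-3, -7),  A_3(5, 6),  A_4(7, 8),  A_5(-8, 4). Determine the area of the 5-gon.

98

Σ = (69) + (17) + (-2) + (92) + (20) = 196
Area = |Σ|/2 = 98.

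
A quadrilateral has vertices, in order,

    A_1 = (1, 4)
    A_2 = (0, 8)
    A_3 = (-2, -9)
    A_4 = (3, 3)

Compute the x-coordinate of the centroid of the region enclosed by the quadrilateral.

Apply Gauss's area formula. First the cross-terms c_i = x_i·y_{i+1} − x_{i+1}·y_i:
  8, 16, 21, 9  ⇒  2A = 54, A = 27.
Then Σ (x_i + x_{i+1})·c_i = 33, so x̄ = 33 / (6·27) = 11/54.

11/54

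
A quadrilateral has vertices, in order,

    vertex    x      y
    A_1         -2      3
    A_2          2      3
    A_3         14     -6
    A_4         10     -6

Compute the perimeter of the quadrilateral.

38

|A_1A_2| = √((4)² + (0)²) = √16 = 4
|A_2A_3| = √((12)² + (-9)²) = √225 = 15
|A_3A_4| = √((-4)² + (0)²) = √16 = 4
|A_4A_1| = √((-12)² + (9)²) = √225 = 15
Perimeter = 4 + 15 + 4 + 15 = 38.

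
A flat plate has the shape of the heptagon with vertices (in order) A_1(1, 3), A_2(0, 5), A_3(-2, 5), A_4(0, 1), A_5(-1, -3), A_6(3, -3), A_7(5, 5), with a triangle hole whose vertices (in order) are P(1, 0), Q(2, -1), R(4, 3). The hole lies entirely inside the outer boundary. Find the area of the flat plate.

30

Outer boundary:
Apply the shoelace (surveyor's) formula: 2A = Σ (x_i·y_{i+1} − x_{i+1}·y_i), indices taken mod 7.
A_1→A_2: (1)(5) − (0)(3) = 5
A_2→A_3: (0)(5) − (-2)(5) = 10
A_3→A_4: (-2)(1) − (0)(5) = -2
A_4→A_5: (0)(-3) − (-1)(1) = 1
A_5→A_6: (-1)(-3) − (3)(-3) = 12
A_6→A_7: (3)(5) − (5)(-3) = 30
A_7→A_1: (5)(3) − (1)(5) = 10
Σ = 66
Area = |Σ|/2 = 33.
Hole:
Apply the surveyor's formula: 2A = Σ (x_i·y_{i+1} − x_{i+1}·y_i), indices taken mod 3.
P→Q: (1)(-1) − (2)(0) = -1
Q→R: (2)(3) − (4)(-1) = 10
R→P: (4)(0) − (1)(3) = -3
Σ = 6
Area = |Σ|/2 = 3.
Net area = 33 − 3 = 30.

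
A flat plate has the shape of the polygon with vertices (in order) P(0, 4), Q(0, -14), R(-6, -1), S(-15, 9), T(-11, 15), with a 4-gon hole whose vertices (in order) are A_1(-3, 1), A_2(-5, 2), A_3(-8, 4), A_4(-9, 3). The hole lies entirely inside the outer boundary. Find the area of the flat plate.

158

Outer boundary:
Apply the surveyor's formula: 2A = Σ (x_i·y_{i+1} − x_{i+1}·y_i), indices taken mod 5.
P→Q: (0)(-14) − (0)(4) = 0
Q→R: (0)(-1) − (-6)(-14) = -84
R→S: (-6)(9) − (-15)(-1) = -69
S→T: (-15)(15) − (-11)(9) = -126
T→P: (-11)(4) − (0)(15) = -44
Σ = -323
Area = |Σ|/2 = 161.5.
Hole:
Σ = (-1) + (-4) + (12) + (0) = 7
Area = |Σ|/2 = 3.5.
Net area = 161.5 − 3.5 = 158.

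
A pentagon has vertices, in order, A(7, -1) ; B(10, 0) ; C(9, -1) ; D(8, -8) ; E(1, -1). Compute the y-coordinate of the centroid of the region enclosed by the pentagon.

-94/29

Apply the shoelace (surveyor's) formula. First the cross-terms c_i = x_i·y_{i+1} − x_{i+1}·y_i:
  10, -10, -64, 0, 6  ⇒  2A = -58, A = -29.
Then Σ (y_i + y_{i+1})·c_i = 564, so ȳ = 564 / (6·(-29)) = -94/29.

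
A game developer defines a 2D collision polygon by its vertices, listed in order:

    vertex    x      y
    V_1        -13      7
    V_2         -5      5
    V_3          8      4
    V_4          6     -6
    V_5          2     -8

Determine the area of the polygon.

Apply Gauss's area formula: 2A = Σ (x_i·y_{i+1} − x_{i+1}·y_i), indices taken mod 5.
V_1→V_2: (-13)(5) − (-5)(7) = -30
V_2→V_3: (-5)(4) − (8)(5) = -60
V_3→V_4: (8)(-6) − (6)(4) = -72
V_4→V_5: (6)(-8) − (2)(-6) = -36
V_5→V_1: (2)(7) − (-13)(-8) = -90
Σ = -288
Area = |Σ|/2 = 144.

144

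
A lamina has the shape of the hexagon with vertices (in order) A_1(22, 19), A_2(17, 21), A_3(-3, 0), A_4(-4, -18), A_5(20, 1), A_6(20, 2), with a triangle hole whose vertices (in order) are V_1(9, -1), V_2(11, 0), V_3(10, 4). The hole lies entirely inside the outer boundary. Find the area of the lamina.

Outer boundary:
Σ = (139) + (63) + (54) + (356) + (20) + (336) = 968
Area = |Σ|/2 = 484.
Hole:
Apply the surveyor's formula: 2A = Σ (x_i·y_{i+1} − x_{i+1}·y_i), indices taken mod 3.
Σ = (11) + (44) + (-46) = 9
Area = |Σ|/2 = 4.5.
Net area = 484 − 4.5 = 479.5.

479.5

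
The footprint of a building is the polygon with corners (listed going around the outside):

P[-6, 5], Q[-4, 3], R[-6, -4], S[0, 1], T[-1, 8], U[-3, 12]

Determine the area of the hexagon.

50

Σ = (2) + (34) + (-6) + (1) + (12) + (57) = 100
Area = |Σ|/2 = 50.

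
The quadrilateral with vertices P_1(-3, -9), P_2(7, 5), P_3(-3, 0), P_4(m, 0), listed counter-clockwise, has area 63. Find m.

The doubled signed area Σ (x_i y_{i+1} − x_{i+1} y_i) is linear in m.
With m=0 it equals 63; the coefficient of m is -9 (from the two edges through P_4).
So -9·m + 63 = 2·63 = 126 ⇒ m = -7.

-7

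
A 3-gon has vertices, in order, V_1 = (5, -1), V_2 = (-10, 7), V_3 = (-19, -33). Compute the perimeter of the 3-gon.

98

|V_1V_2| = √((-15)² + (8)²) = √289 = 17
|V_2V_3| = √((-9)² + (-40)²) = √1681 = 41
|V_3V_1| = √((24)² + (32)²) = √1600 = 40
Perimeter = 17 + 41 + 40 = 98.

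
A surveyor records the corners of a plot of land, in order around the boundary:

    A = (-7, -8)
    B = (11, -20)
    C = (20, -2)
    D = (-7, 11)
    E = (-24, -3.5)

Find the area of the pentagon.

Apply the surveyor's formula: 2A = Σ (x_i·y_{i+1} − x_{i+1}·y_i), indices taken mod 5.
Cross-terms: 228, 378, 206, 288.5, 167.5  ⇒  Σ = 1268
Area = |Σ|/2 = 634.

634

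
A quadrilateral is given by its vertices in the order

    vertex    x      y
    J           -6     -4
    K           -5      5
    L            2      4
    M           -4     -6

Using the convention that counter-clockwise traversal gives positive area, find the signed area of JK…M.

-48

Apply Gauss's area formula: 2A = Σ (x_i·y_{i+1} − x_{i+1}·y_i), indices taken mod 4.
Σ = (-50) + (-30) + (4) + (-20) = -96
Signed area = Σ/2 = -48 (negative ⇒ clockwise traversal).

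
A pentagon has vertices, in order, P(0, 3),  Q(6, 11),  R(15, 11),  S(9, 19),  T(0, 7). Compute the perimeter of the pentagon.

|PQ| = √((6)² + (8)²) = √100 = 10
|QR| = √((9)² + (0)²) = √81 = 9
|RS| = √((-6)² + (8)²) = √100 = 10
|ST| = √((-9)² + (-12)²) = √225 = 15
|TP| = √((0)² + (-4)²) = √16 = 4
Perimeter = 10 + 9 + 10 + 15 + 4 = 48.

48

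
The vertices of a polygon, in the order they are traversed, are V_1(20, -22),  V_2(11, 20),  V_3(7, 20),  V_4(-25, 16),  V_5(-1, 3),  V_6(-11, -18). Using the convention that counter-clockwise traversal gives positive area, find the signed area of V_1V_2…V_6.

V_1→V_2: (20)(20) − (11)(-22) = 642
V_2→V_3: (11)(20) − (7)(20) = 80
V_3→V_4: (7)(16) − (-25)(20) = 612
V_4→V_5: (-25)(3) − (-1)(16) = -59
V_5→V_6: (-1)(-18) − (-11)(3) = 51
V_6→V_1: (-11)(-22) − (20)(-18) = 602
Σ = 1928
Signed area = Σ/2 = 964 (positive ⇒ counter-clockwise traversal).

964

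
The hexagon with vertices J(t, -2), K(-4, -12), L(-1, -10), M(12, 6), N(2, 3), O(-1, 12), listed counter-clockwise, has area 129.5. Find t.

Write out the shoelace sum; only the two edges meeting at J involve t:
2·Area = [((-1)·(-2) − t·12) + (t·(-12) − (-4)·(-2))] + 193
       = -24·t + 187 = 259
⇒ t = -3.

-3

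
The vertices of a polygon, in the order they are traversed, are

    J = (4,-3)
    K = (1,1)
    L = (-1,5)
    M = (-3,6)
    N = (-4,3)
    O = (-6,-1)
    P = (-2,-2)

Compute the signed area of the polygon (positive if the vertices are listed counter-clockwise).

41.5

Apply the surveyor's formula: 2A = Σ (x_i·y_{i+1} − x_{i+1}·y_i), indices taken mod 7.
Σ = (7) + (6) + (9) + (15) + (22) + (10) + (14) = 83
Signed area = Σ/2 = 41.5 (positive ⇒ counter-clockwise traversal).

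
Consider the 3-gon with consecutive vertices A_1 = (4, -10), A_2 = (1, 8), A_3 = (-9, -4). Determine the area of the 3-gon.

108

Apply Gauss's area formula: 2A = Σ (x_i·y_{i+1} − x_{i+1}·y_i), indices taken mod 3.
Σ = (42) + (68) + (106) = 216
Area = |Σ|/2 = 108.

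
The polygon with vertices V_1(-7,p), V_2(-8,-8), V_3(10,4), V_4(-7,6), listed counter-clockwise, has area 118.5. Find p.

3

The doubled signed area Σ (x_i y_{i+1} − x_{i+1} y_i) is linear in p.
With p=0 it equals 234; the coefficient of p is 1 (from the two edges through V_1).
So 1·p + 234 = 2·118.5 = 237 ⇒ p = 3.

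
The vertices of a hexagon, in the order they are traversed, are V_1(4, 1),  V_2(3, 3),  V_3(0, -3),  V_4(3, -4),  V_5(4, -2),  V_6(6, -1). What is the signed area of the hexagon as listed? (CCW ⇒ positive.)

Apply the shoelace (surveyor's) formula: 2A = Σ (x_i·y_{i+1} − x_{i+1}·y_i), indices taken mod 6.
Cross-terms: 9, -9, 9, 10, 8, 10  ⇒  Σ = 37
Signed area = Σ/2 = 18.5 (positive ⇒ counter-clockwise traversal).

18.5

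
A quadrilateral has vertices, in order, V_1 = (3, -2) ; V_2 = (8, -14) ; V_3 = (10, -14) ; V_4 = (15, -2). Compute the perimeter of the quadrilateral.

|V_1V_2| = √((5)² + (-12)²) = √169 = 13
|V_2V_3| = √((2)² + (0)²) = √4 = 2
|V_3V_4| = √((5)² + (12)²) = √169 = 13
|V_4V_1| = √((-12)² + (0)²) = √144 = 12
Perimeter = 13 + 2 + 13 + 12 = 40.

40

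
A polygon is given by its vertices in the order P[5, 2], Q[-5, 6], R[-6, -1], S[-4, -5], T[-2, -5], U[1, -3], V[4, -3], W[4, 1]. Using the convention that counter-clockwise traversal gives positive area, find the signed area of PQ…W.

78

Σ = (40) + (41) + (26) + (10) + (11) + (9) + (16) + (3) = 156
Signed area = Σ/2 = 78 (positive ⇒ counter-clockwise traversal).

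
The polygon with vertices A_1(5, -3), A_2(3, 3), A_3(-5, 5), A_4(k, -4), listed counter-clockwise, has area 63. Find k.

-4

The doubled signed area Σ (x_i y_{i+1} − x_{i+1} y_i) is linear in k.
With k=0 it equals 94; the coefficient of k is -8 (from the two edges through A_4).
So -8·k + 94 = 2·63 = 126 ⇒ k = -4.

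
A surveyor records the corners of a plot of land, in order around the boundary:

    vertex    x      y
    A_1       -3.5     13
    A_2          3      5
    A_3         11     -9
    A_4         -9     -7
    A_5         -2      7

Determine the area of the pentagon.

Cross-terms: -56.5, -82, -158, -77, -1.5  ⇒  Σ = -375
Area = |Σ|/2 = 187.5.

187.5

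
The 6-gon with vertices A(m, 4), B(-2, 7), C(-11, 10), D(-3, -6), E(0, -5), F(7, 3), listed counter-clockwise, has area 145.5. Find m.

13

The doubled signed area Σ (x_i y_{i+1} − x_{i+1} y_i) is linear in m.
With m=0 it equals 239; the coefficient of m is 4 (from the two edges through A).
So 4·m + 239 = 2·145.5 = 291 ⇒ m = 13.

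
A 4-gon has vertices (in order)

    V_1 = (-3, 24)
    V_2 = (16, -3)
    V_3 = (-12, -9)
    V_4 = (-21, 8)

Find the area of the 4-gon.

660

Apply the shoelace (surveyor's) formula: 2A = Σ (x_i·y_{i+1} − x_{i+1}·y_i), indices taken mod 4.
Σ = (-375) + (-180) + (-285) + (-480) = -1320
Area = |Σ|/2 = 660.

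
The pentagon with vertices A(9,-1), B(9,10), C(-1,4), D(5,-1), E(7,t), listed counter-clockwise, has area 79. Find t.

The doubled signed area Σ (x_i y_{i+1} − x_{i+1} y_i) is linear in t.
With t=0 it equals 126; the coefficient of t is -4 (from the two edges through E).
So -4·t + 126 = 2·79 = 158 ⇒ t = -8.

-8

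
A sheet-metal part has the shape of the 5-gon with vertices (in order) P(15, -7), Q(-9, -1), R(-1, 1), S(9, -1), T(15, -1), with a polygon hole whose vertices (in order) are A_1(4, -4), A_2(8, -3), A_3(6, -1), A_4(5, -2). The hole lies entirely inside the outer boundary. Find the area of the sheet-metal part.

Outer boundary:
Apply the surveyor's formula: 2A = Σ (x_i·y_{i+1} − x_{i+1}·y_i), indices taken mod 5.
P→Q: (15)(-1) − (-9)(-7) = -78
Q→R: (-9)(1) − (-1)(-1) = -10
R→S: (-1)(-1) − (9)(1) = -8
S→T: (9)(-1) − (15)(-1) = 6
T→P: (15)(-7) − (15)(-1) = -90
Σ = -180
Area = |Σ|/2 = 90.
Hole:
A_1→A_2: (4)(-3) − (8)(-4) = 20
A_2→A_3: (8)(-1) − (6)(-3) = 10
A_3→A_4: (6)(-2) − (5)(-1) = -7
A_4→A_1: (5)(-4) − (4)(-2) = -12
Σ = 11
Area = |Σ|/2 = 5.5.
Net area = 90 − 5.5 = 84.5.

84.5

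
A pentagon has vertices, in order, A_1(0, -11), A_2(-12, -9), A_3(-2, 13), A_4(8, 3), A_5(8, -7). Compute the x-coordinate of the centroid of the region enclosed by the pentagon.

Apply the surveyor's formula. First the cross-terms c_i = x_i·y_{i+1} − x_{i+1}·y_i:
  -132, -174, -110, -80, -88  ⇒  2A = -584, A = -292.
Then Σ (x_i + x_{i+1})·c_i = 1376, so x̄ = 1376 / (6·(-292)) = -172/219.

-172/219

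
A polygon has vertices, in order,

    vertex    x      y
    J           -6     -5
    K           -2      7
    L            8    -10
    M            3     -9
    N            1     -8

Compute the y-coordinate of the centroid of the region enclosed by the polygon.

-97/33

Apply Gauss's area formula. First the cross-terms c_i = x_i·y_{i+1} − x_{i+1}·y_i:
  -52, -36, -42, -15, -53  ⇒  2A = -198, A = -99.
Then Σ (y_i + y_{i+1})·c_i = 1746, so ȳ = 1746 / (6·(-99)) = -97/33.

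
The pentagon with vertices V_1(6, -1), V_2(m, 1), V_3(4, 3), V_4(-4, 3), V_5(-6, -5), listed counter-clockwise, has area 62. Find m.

6

The doubled signed area Σ (x_i y_{i+1} − x_{i+1} y_i) is linear in m.
With m=0 it equals 100; the coefficient of m is 4 (from the two edges through V_2).
So 4·m + 100 = 2·62 = 124 ⇒ m = 6.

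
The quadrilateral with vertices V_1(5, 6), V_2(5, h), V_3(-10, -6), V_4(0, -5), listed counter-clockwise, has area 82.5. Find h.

The doubled signed area Σ (x_i y_{i+1} − x_{i+1} y_i) is linear in h.
With h=0 it equals 15; the coefficient of h is 15 (from the two edges through V_2).
So 15·h + 15 = 2·82.5 = 165 ⇒ h = 10.

10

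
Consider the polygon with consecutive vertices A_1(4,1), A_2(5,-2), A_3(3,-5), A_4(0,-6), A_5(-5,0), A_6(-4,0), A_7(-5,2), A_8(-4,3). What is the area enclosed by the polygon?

55.5

Apply the shoelace formula: 2A = Σ (x_i·y_{i+1} − x_{i+1}·y_i), indices taken mod 8.
Cross-terms: -13, -19, -18, -30, 0, -8, -7, -16  ⇒  Σ = -111
Area = |Σ|/2 = 55.5.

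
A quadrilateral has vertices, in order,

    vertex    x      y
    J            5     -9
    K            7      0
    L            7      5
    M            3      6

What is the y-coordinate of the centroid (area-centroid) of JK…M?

Apply the shoelace formula. First the cross-terms c_i = x_i·y_{i+1} − x_{i+1}·y_i:
  63, 35, 27, -57  ⇒  2A = 68, A = 34.
Then Σ (y_i + y_{i+1})·c_i = 76, so ȳ = 76 / (6·34) = 19/51.

19/51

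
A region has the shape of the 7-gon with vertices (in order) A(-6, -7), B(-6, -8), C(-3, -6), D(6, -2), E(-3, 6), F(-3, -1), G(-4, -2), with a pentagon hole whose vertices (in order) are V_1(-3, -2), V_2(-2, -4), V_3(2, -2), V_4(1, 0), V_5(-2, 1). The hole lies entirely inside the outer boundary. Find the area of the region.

49.5

Outer boundary:
Apply the shoelace (surveyor's) formula: 2A = Σ (x_i·y_{i+1} − x_{i+1}·y_i), indices taken mod 7.
Σ = (6) + (12) + (42) + (30) + (21) + (2) + (16) = 129
Area = |Σ|/2 = 64.5.
Hole:
V_1→V_2: (-3)(-4) − (-2)(-2) = 8
V_2→V_3: (-2)(-2) − (2)(-4) = 12
V_3→V_4: (2)(0) − (1)(-2) = 2
V_4→V_5: (1)(1) − (-2)(0) = 1
V_5→V_1: (-2)(-2) − (-3)(1) = 7
Σ = 30
Area = |Σ|/2 = 15.
Net area = 64.5 − 15 = 49.5.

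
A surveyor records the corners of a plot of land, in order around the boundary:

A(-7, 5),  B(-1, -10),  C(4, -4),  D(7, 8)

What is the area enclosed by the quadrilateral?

135

Apply the surveyor's formula: 2A = Σ (x_i·y_{i+1} − x_{i+1}·y_i), indices taken mod 4.
Σ = (75) + (44) + (60) + (91) = 270
Area = |Σ|/2 = 135.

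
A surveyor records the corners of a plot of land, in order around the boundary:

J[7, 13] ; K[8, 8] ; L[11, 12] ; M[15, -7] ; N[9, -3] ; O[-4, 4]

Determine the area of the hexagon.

Cross-terms: -48, 8, -257, 18, 24, -80  ⇒  Σ = -335
Area = |Σ|/2 = 167.5.

167.5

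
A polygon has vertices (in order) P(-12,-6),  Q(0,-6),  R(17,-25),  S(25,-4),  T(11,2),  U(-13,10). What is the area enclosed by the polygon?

579.5

Apply the shoelace (surveyor's) formula: 2A = Σ (x_i·y_{i+1} − x_{i+1}·y_i), indices taken mod 6.
P→Q: (-12)(-6) − (0)(-6) = 72
Q→R: (0)(-25) − (17)(-6) = 102
R→S: (17)(-4) − (25)(-25) = 557
S→T: (25)(2) − (11)(-4) = 94
T→U: (11)(10) − (-13)(2) = 136
U→P: (-13)(-6) − (-12)(10) = 198
Σ = 1159
Area = |Σ|/2 = 579.5.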